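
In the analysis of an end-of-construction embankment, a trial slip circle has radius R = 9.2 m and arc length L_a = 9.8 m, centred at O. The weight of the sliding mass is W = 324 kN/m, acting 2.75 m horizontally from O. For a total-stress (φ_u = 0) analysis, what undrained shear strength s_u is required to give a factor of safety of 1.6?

FS = s_u·L_a·R / (W·d), so s_u = FS·W·d / (L_a·R).
s_u = 1.6·324·2.75 / (9.80·9.2) = 1425.6 / 90.16 = 15.81 kPa

s_u = 15.8 kPa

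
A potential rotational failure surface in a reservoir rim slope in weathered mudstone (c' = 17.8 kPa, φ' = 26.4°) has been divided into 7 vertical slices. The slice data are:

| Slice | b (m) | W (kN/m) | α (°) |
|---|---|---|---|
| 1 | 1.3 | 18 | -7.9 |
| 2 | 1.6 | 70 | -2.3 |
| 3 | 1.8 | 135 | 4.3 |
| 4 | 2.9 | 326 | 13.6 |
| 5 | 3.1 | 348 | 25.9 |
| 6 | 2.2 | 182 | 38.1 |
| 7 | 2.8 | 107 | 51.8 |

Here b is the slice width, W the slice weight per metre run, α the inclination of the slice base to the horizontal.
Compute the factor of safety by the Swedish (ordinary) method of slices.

FS = 1.99

Ordinary method of slices: FS = Σ[c'·Δl_i + (W_i cosα_i)·tanφ'] / Σ W_i sinα_i, with Δl_i = b_i / cosα_i.
Slice 1: Δl = 1.3/cos(-7.9°) = 1.312 m; N'_1 = 18·cos(-7.9°) = 17.8; c'Δl = 23.36; W sinα = -2.5
Slice 2: Δl = 1.6/cos(-2.3°) = 1.601 m; N'_2 = 70·cos(-2.3°) = 69.9; c'Δl = 28.50; W sinα = -2.8
Slice 3: Δl = 1.8/cos4.3° = 1.805 m; N'_3 = 135·cos4.3° = 134.6; c'Δl = 32.13; W sinα = 10.1
Slice 4: Δl = 2.9/cos13.6° = 2.984 m; N'_4 = 326·cos13.6° = 316.9; c'Δl = 53.11; W sinα = 76.7
Slice 5: Δl = 3.1/cos25.9° = 3.446 m; N'_5 = 348·cos25.9° = 313.0; c'Δl = 61.34; W sinα = 152.0
Slice 6: Δl = 2.2/cos38.1° = 2.796 m; N'_6 = 182·cos38.1° = 143.2; c'Δl = 49.76; W sinα = 112.3
Slice 7: Δl = 2.8/cos51.8° = 4.528 m; N'_7 = 107·cos51.8° = 66.2; c'Δl = 80.59; W sinα = 84.1
Σc'Δl = 328.8 kN/m; ΣN' = 1061.7 kN/m; ΣW sinα = 429.9 kN/m
Resisting = 328.8 + 1061.7·tan26.4° = 328.8 + 527.0 = 855.8 kN/m
FS = 855.8 / 429.9 = 1.991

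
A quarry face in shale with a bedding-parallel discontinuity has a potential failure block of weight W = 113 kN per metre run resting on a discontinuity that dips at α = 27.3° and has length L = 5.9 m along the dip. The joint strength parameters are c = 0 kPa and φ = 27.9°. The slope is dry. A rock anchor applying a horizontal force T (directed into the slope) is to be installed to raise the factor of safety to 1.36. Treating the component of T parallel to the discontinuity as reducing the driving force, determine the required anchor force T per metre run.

Resolving forces along and normal to the sliding plane, with the horizontal anchor force T adding T·sinα to the effective normal force and T·cosα acting up the plane against the driving force:
FS = [cL + (W cosα + T sinα) tanφ] / [W sinα − T cosα]
Without the anchor: N' = 100.4 kN/m, driving T_d = 51.8 kN/m, resisting R = 0·5.9 + 100.4·tan27.9° = 53.2 kN/m, FS = 1.03.
Setting FS = 1.36 and solving for T:
1.36·(51.8 − T cos27.3°) = 53.2 + T sin27.3°·tan27.9°
T·(sin27.3°·tan27.9° + 1.36·cos27.3°) = 1.36·51.8 − 53.2
T·(0.4586·0.5295 + 1.36·0.8886) = 70.5 − 53.2 = 17.3
T·1.4514 = 17.3
T = 11.9 kN/m

T = 12 kN/m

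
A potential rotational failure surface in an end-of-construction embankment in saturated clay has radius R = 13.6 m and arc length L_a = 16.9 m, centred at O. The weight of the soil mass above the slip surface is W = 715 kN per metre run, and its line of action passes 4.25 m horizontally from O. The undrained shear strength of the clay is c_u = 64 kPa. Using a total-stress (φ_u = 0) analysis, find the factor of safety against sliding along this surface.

Taking moments about the centre O, the resisting moment is provided by the undrained shear strength acting along the arc:
M_R = c_u·L_a·R = 64·16.90·13.6 = 14709.8 kN·m/m
M_D = W·d = 715·4.25 = 3038.8 kN·m/m
FS = M_R / M_D = 14709.8 / 3038.8 = 4.841

FS = 4.84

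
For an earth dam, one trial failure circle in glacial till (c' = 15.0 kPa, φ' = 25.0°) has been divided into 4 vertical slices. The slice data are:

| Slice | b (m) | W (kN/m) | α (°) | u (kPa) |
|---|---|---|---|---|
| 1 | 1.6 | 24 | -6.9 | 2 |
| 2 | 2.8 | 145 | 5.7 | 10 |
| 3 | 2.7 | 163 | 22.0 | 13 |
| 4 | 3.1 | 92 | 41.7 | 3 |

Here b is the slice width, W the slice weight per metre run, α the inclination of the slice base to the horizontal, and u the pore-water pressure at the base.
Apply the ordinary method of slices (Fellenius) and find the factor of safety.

Ordinary method of slices: FS = Σ[c'·Δl_i + (W_i cosα_i − u_i·Δl_i)·tanφ'] / Σ W_i sinα_i, with Δl_i = b_i / cosα_i.
Slice 1: Δl = 1.6/cos(-6.9°) = 1.612 m; N'_1 = 24·cos(-6.9°) − 2·1.612 = 20.6; c'Δl = 24.18; W sinα = -2.9
Slice 2: Δl = 2.8/cos5.7° = 2.814 m; N'_2 = 145·cos5.7° − 10·2.814 = 116.1; c'Δl = 42.21; W sinα = 14.4
Slice 3: Δl = 2.7/cos22.0° = 2.912 m; N'_3 = 163·cos22.0° − 13·2.912 = 113.3; c'Δl = 43.68; W sinα = 61.1
Slice 4: Δl = 3.1/cos41.7° = 4.152 m; N'_4 = 92·cos41.7° − 3·4.152 = 56.2; c'Δl = 62.28; W sinα = 61.2
Σc'Δl = 172.3 kN/m; ΣN' = 306.3 kN/m; ΣW sinα = 133.8 kN/m
Resisting = 172.3 + 306.3·tan25.0° = 172.3 + 142.8 = 315.2 kN/m
FS = 315.2 / 133.8 = 2.356

FS = 2.36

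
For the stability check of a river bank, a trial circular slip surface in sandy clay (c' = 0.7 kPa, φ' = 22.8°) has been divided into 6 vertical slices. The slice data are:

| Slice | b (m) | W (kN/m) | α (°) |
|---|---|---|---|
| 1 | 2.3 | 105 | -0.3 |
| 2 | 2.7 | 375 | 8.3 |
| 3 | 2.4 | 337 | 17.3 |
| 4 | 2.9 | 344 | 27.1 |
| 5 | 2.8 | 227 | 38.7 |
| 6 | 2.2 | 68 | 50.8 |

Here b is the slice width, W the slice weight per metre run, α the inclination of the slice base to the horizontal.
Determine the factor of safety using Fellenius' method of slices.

Ordinary method of slices: FS = Σ[c'·Δl_i + (W_i cosα_i)·tanφ'] / Σ W_i sinα_i, with Δl_i = b_i / cosα_i.
Slice 1: Δl = 2.3/cos(-0.3°) = 2.300 m; N'_1 = 105·cos(-0.3°) = 105.0; c'Δl = 1.61; W sinα = -0.5
Slice 2: Δl = 2.7/cos8.3° = 2.729 m; N'_2 = 375·cos8.3° = 371.1; c'Δl = 1.91; W sinα = 54.1
Slice 3: Δl = 2.4/cos17.3° = 2.514 m; N'_3 = 337·cos17.3° = 321.8; c'Δl = 1.76; W sinα = 100.2
Slice 4: Δl = 2.9/cos27.1° = 3.258 m; N'_4 = 344·cos27.1° = 306.2; c'Δl = 2.28; W sinα = 156.7
Slice 5: Δl = 2.8/cos38.7° = 3.588 m; N'_5 = 227·cos38.7° = 177.2; c'Δl = 2.51; W sinα = 141.9
Slice 6: Δl = 2.2/cos50.8° = 3.481 m; N'_6 = 68·cos50.8° = 43.0; c'Δl = 2.44; W sinα = 52.7
Σc'Δl = 12.5 kN/m; ΣN' = 1324.2 kN/m; ΣW sinα = 505.1 kN/m
Resisting = 12.5 + 1324.2·tan22.8° = 12.5 + 556.6 = 569.1 kN/m
FS = 569.1 / 505.1 = 1.127

FS = 1.13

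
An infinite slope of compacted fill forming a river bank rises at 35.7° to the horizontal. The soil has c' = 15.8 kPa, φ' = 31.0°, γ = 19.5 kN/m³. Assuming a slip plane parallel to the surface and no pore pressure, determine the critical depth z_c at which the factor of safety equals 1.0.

Setting FS = 1.00 in FS = [c' + γz cos²β tanφ'] / [γz sinβ cosβ] and solving for z:
z = c' / [γ cosβ (FS·sinβ − cosβ·tanφ')]
  = 15.8 / [19.5·cos35.7°·(1.00·sin35.7° − cos35.7°·tan31.0°)]
  = 15.8 / [19.5·0.8121·(1.00·0.5835 − 0.8121·0.6009)]
  = 15.8 / 1.5138 = 10.438 m

z_c = 10.44 m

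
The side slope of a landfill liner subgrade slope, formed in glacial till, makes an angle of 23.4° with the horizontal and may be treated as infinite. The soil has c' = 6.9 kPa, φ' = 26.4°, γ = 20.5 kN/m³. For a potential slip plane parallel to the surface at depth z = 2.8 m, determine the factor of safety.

For an infinite slope with a slip plane parallel to the surface (no pore pressure): FS = [c' + γz cos²β tanφ'] / [γz sinβ cosβ].
γz = 20.5·2.8 = 57.40 kN/m²
Numerator = 6.9 + 57.40·cos²23.4°·tan26.4° = 6.9 + 57.40·0.8423·0.4964 = 30.899 kPa
Denominator = 57.40·sin23.4°·cos23.4° = 57.40·0.3971·0.9178 = 20.921 kPa
FS = 30.899 / 20.921 = 1.477

FS = 1.48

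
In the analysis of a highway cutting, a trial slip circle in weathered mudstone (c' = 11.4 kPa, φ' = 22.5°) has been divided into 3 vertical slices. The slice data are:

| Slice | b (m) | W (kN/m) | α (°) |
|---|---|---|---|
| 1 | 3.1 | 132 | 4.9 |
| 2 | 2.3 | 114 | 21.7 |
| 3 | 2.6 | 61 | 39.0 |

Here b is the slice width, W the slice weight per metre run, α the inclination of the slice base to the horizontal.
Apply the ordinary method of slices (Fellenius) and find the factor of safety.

Ordinary method of slices: FS = Σ[c'·Δl_i + (W_i cosα_i)·tanφ'] / Σ W_i sinα_i, with Δl_i = b_i / cosα_i.
Slice 1: Δl = 3.1/cos4.9° = 3.111 m; N'_1 = 132·cos4.9° = 131.5; c'Δl = 35.47; W sinα = 11.3
Slice 2: Δl = 2.3/cos21.7° = 2.475 m; N'_2 = 114·cos21.7° = 105.9; c'Δl = 28.22; W sinα = 42.2
Slice 3: Δl = 2.6/cos39.0° = 3.346 m; N'_3 = 61·cos39.0° = 47.4; c'Δl = 38.14; W sinα = 38.4
Σc'Δl = 101.8 kN/m; ΣN' = 284.8 kN/m; ΣW sinα = 91.8 kN/m
Resisting = 101.8 + 284.8·tan22.5° = 101.8 + 118.0 = 219.8 kN/m
FS = 219.8 / 91.8 = 2.394

FS = 2.39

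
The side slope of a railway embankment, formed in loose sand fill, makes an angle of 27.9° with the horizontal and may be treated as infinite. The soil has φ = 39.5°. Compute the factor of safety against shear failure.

FS = 1.56

For a dry cohesionless infinite slope the factor of safety is FS = tanφ / tanβ.
FS = tan39.5° / tan27.9° = 0.8243 / 0.5295 = 1.557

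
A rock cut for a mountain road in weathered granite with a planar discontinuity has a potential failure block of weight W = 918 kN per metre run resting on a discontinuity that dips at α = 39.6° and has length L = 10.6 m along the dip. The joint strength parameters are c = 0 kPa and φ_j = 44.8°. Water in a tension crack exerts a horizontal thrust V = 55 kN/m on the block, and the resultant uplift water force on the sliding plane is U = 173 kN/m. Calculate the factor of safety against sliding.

Resolving the block weight along and normal to the plane and applying the Mohr–Coulomb strength on the joint:
N' = W cosα − U − V sinα = 918·cos39.6° − 173 − 55·sin39.6° = 499.3 kN/m
Driving force T = W sinα + V cosα = 918·sin39.6° + 55·cos39.6° = 627.5 kN/m
Resisting force R = c·L + N'·tanφ_j = 0·10.6 + 499.3·tan44.8° = 0.0 + 495.8 = 495.8 kN/m
FS = R / T = 495.8 / 627.5 = 0.790

FS = 0.79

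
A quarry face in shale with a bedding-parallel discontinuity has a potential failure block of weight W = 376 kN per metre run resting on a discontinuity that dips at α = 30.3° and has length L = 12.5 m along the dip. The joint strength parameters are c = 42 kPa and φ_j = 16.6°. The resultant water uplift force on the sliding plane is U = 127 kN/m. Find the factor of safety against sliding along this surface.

Resolving the block weight along and normal to the plane and applying the Mohr–Coulomb strength on the joint:
N' = W cosα − U = 376·cos30.3° − 127 = 197.6 kN/m
Driving force T = W sinα = 376·sin30.3° = 189.7 kN/m
Resisting force R = c·L + N'·tanφ_j = 42·12.5 + 197.6·tan16.6° = 525.0 + 58.9 = 583.9 kN/m
FS = R / T = 583.9 / 189.7 = 3.078

FS = 3.08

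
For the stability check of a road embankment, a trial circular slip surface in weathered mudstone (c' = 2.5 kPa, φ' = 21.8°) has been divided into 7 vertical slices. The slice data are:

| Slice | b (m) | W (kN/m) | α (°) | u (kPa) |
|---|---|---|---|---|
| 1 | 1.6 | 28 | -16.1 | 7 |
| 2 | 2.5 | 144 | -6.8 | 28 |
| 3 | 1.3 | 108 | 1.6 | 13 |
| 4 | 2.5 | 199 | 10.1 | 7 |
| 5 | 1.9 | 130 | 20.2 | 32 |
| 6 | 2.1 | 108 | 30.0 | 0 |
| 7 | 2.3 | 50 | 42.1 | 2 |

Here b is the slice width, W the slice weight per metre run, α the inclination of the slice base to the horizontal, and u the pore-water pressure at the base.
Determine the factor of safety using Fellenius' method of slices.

FS = 1.75

Ordinary method of slices: FS = Σ[c'·Δl_i + (W_i cosα_i − u_i·Δl_i)·tanφ'] / Σ W_i sinα_i, with Δl_i = b_i / cosα_i.
Slice 1: Δl = 1.6/cos(-16.1°) = 1.665 m; N'_1 = 28·cos(-16.1°) − 7·1.665 = 15.2; c'Δl = 4.16; W sinα = -7.8
Slice 2: Δl = 2.5/cos(-6.8°) = 2.518 m; N'_2 = 144·cos(-6.8°) − 28·2.518 = 72.5; c'Δl = 6.29; W sinα = -17.1
Slice 3: Δl = 1.3/cos1.6° = 1.301 m; N'_3 = 108·cos1.6° − 13·1.301 = 91.1; c'Δl = 3.25; W sinα = 3.0
Slice 4: Δl = 2.5/cos10.1° = 2.539 m; N'_4 = 199·cos10.1° − 7·2.539 = 178.1; c'Δl = 6.35; W sinα = 34.9
Slice 5: Δl = 1.9/cos20.2° = 2.025 m; N'_5 = 130·cos20.2° − 32·2.025 = 57.2; c'Δl = 5.06; W sinα = 44.9
Slice 6: Δl = 2.1/cos30.0° = 2.425 m; N'_6 = 108·cos30.0° − 0·2.425 = 93.5; c'Δl = 6.06; W sinα = 54.0
Slice 7: Δl = 2.3/cos42.1° = 3.100 m; N'_7 = 50·cos42.1° − 2·3.100 = 30.9; c'Δl = 7.75; W sinα = 33.5
Σc'Δl = 38.9 kN/m; ΣN' = 538.6 kN/m; ΣW sinα = 145.5 kN/m
Resisting = 38.9 + 538.6·tan21.8° = 38.9 + 215.4 = 254.3 kN/m
FS = 254.3 / 145.5 = 1.748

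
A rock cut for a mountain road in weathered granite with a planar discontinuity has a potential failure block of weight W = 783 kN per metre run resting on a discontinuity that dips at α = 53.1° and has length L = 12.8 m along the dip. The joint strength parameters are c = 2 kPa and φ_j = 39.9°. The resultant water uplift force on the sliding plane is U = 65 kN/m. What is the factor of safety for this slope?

Resolving the block weight along and normal to the plane and applying the Mohr–Coulomb strength on the joint:
N' = W cosα − U = 783·cos53.1° − 65 = 405.1 kN/m
Driving force T = W sinα = 783·sin53.1° = 626.2 kN/m
Resisting force R = c·L + N'·tanφ_j = 2·12.8 + 405.1·tan39.9° = 25.6 + 338.7 = 364.3 kN/m
FS = R / T = 364.3 / 626.2 = 0.582

FS = 0.58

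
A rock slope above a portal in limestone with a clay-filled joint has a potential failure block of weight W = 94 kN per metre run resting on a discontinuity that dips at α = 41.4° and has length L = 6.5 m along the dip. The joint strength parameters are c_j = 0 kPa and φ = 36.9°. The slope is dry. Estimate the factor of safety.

Resolving the block weight along and normal to the plane and applying the Mohr–Coulomb strength on the joint:
N' = W cosα = 94·cos41.4° = 70.5 kN/m
Driving force T = W sinα = 94·sin41.4° = 62.2 kN/m
Resisting force R = c_j·L + N'·tanφ = 0·6.5 + 70.5·tan36.9° = 0.0 + 52.9 = 52.9 kN/m
FS = R / T = 52.9 / 62.2 = 0.852

FS = 0.85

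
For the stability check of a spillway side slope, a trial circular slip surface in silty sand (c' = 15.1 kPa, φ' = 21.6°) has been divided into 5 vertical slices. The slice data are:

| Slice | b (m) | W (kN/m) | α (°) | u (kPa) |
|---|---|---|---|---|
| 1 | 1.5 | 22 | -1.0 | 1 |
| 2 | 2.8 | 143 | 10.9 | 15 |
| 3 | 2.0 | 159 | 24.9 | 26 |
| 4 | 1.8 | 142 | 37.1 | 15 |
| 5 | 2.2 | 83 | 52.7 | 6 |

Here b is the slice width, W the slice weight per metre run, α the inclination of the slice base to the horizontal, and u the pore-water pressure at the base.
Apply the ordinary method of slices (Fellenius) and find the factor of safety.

Ordinary method of slices: FS = Σ[c'·Δl_i + (W_i cosα_i − u_i·Δl_i)·tanφ'] / Σ W_i sinα_i, with Δl_i = b_i / cosα_i.
Slice 1: Δl = 1.5/cos(-1.0°) = 1.500 m; N'_1 = 22·cos(-1.0°) − 1·1.500 = 20.5; c'Δl = 22.65; W sinα = -0.4
Slice 2: Δl = 2.8/cos10.9° = 2.851 m; N'_2 = 143·cos10.9° − 15·2.851 = 97.6; c'Δl = 43.06; W sinα = 27.0
Slice 3: Δl = 2.0/cos24.9° = 2.205 m; N'_3 = 159·cos24.9° − 26·2.205 = 86.9; c'Δl = 33.29; W sinα = 66.9
Slice 4: Δl = 1.8/cos37.1° = 2.257 m; N'_4 = 142·cos37.1° − 15·2.257 = 79.4; c'Δl = 34.08; W sinα = 85.7
Slice 5: Δl = 2.2/cos52.7° = 3.630 m; N'_5 = 83·cos52.7° − 6·3.630 = 28.5; c'Δl = 54.82; W sinα = 66.0
Σc'Δl = 187.9 kN/m; ΣN' = 313.0 kN/m; ΣW sinα = 245.3 kN/m
Resisting = 187.9 + 313.0·tan21.6° = 187.9 + 123.9 = 311.8 kN/m
FS = 311.8 / 245.3 = 1.271

FS = 1.27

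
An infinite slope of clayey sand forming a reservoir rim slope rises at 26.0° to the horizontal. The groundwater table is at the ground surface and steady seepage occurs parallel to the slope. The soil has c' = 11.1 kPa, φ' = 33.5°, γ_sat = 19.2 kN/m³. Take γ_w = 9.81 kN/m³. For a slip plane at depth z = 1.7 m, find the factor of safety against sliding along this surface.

FS = 1.53

With seepage parallel to the slope and the water table at the surface, the effective normal stress on the slip plane uses the buoyant unit weight γ' = γ_sat − γ_w while the driving shear stress uses γ_sat:
FS = [c' + γ' z cos²β tanφ'] / [γ_sat z sinβ cosβ]
γ' = 19.2 − 9.81 = 9.39 kN/m³
Numerator = 11.1 + 9.39·1.7·cos²26.0°·tan33.5° = 11.1 + 9.39·1.7·0.8078·0.6619 = 19.635 kPa
Denominator = 19.2·1.7·sin26.0°·cos26.0° = 19.2·1.7·0.4384·0.8988 = 12.860 kPa
FS = 19.635 / 12.860 = 1.527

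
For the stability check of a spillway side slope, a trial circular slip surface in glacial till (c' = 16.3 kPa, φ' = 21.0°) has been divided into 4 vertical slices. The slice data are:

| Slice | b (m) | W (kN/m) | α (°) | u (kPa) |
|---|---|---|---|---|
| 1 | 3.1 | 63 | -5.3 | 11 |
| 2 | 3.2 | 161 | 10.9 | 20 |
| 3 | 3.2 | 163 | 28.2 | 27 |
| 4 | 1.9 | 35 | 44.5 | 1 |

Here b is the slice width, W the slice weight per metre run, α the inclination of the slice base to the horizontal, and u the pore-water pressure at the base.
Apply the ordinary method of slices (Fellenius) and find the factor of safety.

FS = 2.21

Ordinary method of slices: FS = Σ[c'·Δl_i + (W_i cosα_i − u_i·Δl_i)·tanφ'] / Σ W_i sinα_i, with Δl_i = b_i / cosα_i.
Slice 1: Δl = 3.1/cos(-5.3°) = 3.113 m; N'_1 = 63·cos(-5.3°) − 11·3.113 = 28.5; c'Δl = 50.75; W sinα = -5.8
Slice 2: Δl = 3.2/cos10.9° = 3.259 m; N'_2 = 161·cos10.9° − 20·3.259 = 92.9; c'Δl = 53.12; W sinα = 30.4
Slice 3: Δl = 3.2/cos28.2° = 3.631 m; N'_3 = 163·cos28.2° − 27·3.631 = 45.6; c'Δl = 59.19; W sinα = 77.0
Slice 4: Δl = 1.9/cos44.5° = 2.664 m; N'_4 = 35·cos44.5° − 1·2.664 = 22.3; c'Δl = 43.42; W sinα = 24.5
Σc'Δl = 206.5 kN/m; ΣN' = 189.3 kN/m; ΣW sinα = 126.2 kN/m
Resisting = 206.5 + 189.3·tan21.0° = 206.5 + 72.7 = 279.1 kN/m
FS = 279.1 / 126.2 = 2.212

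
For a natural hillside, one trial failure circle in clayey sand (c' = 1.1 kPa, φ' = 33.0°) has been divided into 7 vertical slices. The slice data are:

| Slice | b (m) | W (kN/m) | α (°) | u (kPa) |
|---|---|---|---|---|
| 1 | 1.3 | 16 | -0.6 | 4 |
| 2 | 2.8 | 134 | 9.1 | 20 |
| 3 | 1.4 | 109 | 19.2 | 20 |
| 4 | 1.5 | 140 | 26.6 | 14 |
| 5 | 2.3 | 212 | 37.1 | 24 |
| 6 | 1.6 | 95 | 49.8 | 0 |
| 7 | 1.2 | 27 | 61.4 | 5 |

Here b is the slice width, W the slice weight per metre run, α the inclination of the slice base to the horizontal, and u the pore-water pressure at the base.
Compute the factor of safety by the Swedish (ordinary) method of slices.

Ordinary method of slices: FS = Σ[c'·Δl_i + (W_i cosα_i − u_i·Δl_i)·tanφ'] / Σ W_i sinα_i, with Δl_i = b_i / cosα_i.
Slice 1: Δl = 1.3/cos(-0.6°) = 1.300 m; N'_1 = 16·cos(-0.6°) − 4·1.300 = 10.8; c'Δl = 1.43; W sinα = -0.2
Slice 2: Δl = 2.8/cos9.1° = 2.836 m; N'_2 = 134·cos9.1° − 20·2.836 = 75.6; c'Δl = 3.12; W sinα = 21.2
Slice 3: Δl = 1.4/cos19.2° = 1.482 m; N'_3 = 109·cos19.2° − 20·1.482 = 73.3; c'Δl = 1.63; W sinα = 35.8
Slice 4: Δl = 1.5/cos26.6° = 1.678 m; N'_4 = 140·cos26.6° − 14·1.678 = 101.7; c'Δl = 1.85; W sinα = 62.7
Slice 5: Δl = 2.3/cos37.1° = 2.884 m; N'_5 = 212·cos37.1° − 24·2.884 = 99.9; c'Δl = 3.17; W sinα = 127.9
Slice 6: Δl = 1.6/cos49.8° = 2.479 m; N'_6 = 95·cos49.8° − 0·2.479 = 61.3; c'Δl = 2.73; W sinα = 72.6
Slice 7: Δl = 1.2/cos61.4° = 2.507 m; N'_7 = 27·cos61.4° − 5·2.507 = 0.4; c'Δl = 2.76; W sinα = 23.7
Σc'Δl = 16.7 kN/m; ΣN' = 423.0 kN/m; ΣW sinα = 343.7 kN/m
Resisting = 16.7 + 423.0·tan33.0° = 16.7 + 274.7 = 291.4 kN/m
FS = 291.4 / 343.7 = 0.848

FS = 0.85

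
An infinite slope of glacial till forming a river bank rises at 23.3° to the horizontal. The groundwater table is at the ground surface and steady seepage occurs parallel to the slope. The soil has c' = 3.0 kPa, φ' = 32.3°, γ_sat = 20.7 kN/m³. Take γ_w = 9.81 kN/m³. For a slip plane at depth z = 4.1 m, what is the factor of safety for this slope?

With seepage parallel to the slope and the water table at the surface, the effective normal stress on the slip plane uses the buoyant unit weight γ' = γ_sat − γ_w while the driving shear stress uses γ_sat:
FS = [c' + γ' z cos²β tanφ'] / [γ_sat z sinβ cosβ]
γ' = 20.7 − 9.81 = 10.89 kN/m³
Numerator = 3.0 + 10.89·4.1·cos²23.3°·tan32.3° = 3.0 + 10.89·4.1·0.8435·0.6322 = 26.810 kPa
Denominator = 20.7·4.1·sin23.3°·cos23.3° = 20.7·4.1·0.3955·0.9184 = 30.832 kPa
FS = 26.810 / 30.832 = 0.870

FS = 0.87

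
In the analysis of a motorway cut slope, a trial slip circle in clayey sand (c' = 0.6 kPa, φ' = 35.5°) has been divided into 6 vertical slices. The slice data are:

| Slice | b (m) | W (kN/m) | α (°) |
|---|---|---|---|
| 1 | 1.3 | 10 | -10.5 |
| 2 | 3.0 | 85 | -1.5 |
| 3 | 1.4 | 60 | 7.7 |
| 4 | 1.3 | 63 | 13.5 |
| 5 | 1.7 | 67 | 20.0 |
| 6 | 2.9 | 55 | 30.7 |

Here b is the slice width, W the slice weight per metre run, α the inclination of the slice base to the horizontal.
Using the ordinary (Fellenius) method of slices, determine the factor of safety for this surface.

Ordinary method of slices: FS = Σ[c'·Δl_i + (W_i cosα_i)·tanφ'] / Σ W_i sinα_i, with Δl_i = b_i / cosα_i.
Slice 1: Δl = 1.3/cos(-10.5°) = 1.322 m; N'_1 = 10·cos(-10.5°) = 9.8; c'Δl = 0.79; W sinα = -1.8
Slice 2: Δl = 3.0/cos(-1.5°) = 3.001 m; N'_2 = 85·cos(-1.5°) = 85.0; c'Δl = 1.80; W sinα = -2.2
Slice 3: Δl = 1.4/cos7.7° = 1.413 m; N'_3 = 60·cos7.7° = 59.5; c'Δl = 0.85; W sinα = 8.0
Slice 4: Δl = 1.3/cos13.5° = 1.337 m; N'_4 = 63·cos13.5° = 61.3; c'Δl = 0.80; W sinα = 14.7
Slice 5: Δl = 1.7/cos20.0° = 1.809 m; N'_5 = 67·cos20.0° = 63.0; c'Δl = 1.09; W sinα = 22.9
Slice 6: Δl = 2.9/cos30.7° = 3.373 m; N'_6 = 55·cos30.7° = 47.3; c'Δl = 2.02; W sinα = 28.1
Σc'Δl = 7.4 kN/m; ΣN' = 325.8 kN/m; ΣW sinα = 69.7 kN/m
Resisting = 7.4 + 325.8·tan35.5° = 7.4 + 232.4 = 239.7 kN/m
FS = 239.7 / 69.7 = 3.440

FS = 3.44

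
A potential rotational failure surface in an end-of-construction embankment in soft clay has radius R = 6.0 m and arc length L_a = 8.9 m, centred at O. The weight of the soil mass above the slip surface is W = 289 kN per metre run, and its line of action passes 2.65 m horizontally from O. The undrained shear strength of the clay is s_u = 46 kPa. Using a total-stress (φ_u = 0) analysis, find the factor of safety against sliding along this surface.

FS = 3.21

Taking moments about the centre O, the resisting moment is provided by the undrained shear strength acting along the arc:
M_R = s_u·L_a·R = 46·8.90·6.0 = 2456.4 kN·m/m
M_D = W·d = 289·2.65 = 765.9 kN·m/m
FS = M_R / M_D = 2456.4 / 765.9 = 3.207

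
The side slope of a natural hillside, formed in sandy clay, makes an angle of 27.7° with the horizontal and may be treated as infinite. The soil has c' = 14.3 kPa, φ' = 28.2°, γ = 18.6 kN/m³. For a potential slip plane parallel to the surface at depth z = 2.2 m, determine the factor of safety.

For an infinite slope with a slip plane parallel to the surface (no pore pressure): FS = [c' + γz cos²β tanφ'] / [γz sinβ cosβ].
γz = 18.6·2.2 = 40.92 kN/m²
Numerator = 14.3 + 40.92·cos²27.7°·tan28.2° = 14.3 + 40.92·0.7839·0.5362 = 31.500 kPa
Denominator = 40.92·sin27.7°·cos27.7° = 40.92·0.4648·0.8854 = 16.841 kPa
FS = 31.500 / 16.841 = 1.870

FS = 1.87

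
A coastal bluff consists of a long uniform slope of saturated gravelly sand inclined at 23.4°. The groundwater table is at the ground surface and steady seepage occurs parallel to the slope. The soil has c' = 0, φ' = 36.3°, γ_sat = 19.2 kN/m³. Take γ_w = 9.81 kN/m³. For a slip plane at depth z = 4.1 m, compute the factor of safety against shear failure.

FS = 0.83

With seepage parallel to the slope and the water table at the surface, the effective normal stress on the slip plane uses the buoyant unit weight γ' = γ_sat − γ_w while the driving shear stress uses γ_sat:
FS = [c' + γ' z cos²β tanφ'] / [γ_sat z sinβ cosβ]
(For c' = 0 this reduces to FS = (γ'/γ_sat)·tanφ'/tanβ.)
γ' = 19.2 − 9.81 = 9.39 kN/m³
Numerator = 0.0 + 9.39·4.1·cos²23.4°·tan36.3° = 0.0 + 9.39·4.1·0.8423·0.7346 = 23.820 kPa
Denominator = 19.2·4.1·sin23.4°·cos23.4° = 19.2·4.1·0.3971·0.9178 = 28.692 kPa
FS = 23.820 / 28.692 = 0.830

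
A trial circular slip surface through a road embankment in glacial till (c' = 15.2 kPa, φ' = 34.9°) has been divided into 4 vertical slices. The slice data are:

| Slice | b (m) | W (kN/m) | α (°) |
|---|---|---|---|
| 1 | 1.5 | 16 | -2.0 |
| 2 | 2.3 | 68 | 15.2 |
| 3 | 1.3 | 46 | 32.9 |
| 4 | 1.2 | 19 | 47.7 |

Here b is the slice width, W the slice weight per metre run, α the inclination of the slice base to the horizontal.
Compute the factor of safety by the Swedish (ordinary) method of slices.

FS = 3.60

Ordinary method of slices: FS = Σ[c'·Δl_i + (W_i cosα_i)·tanφ'] / Σ W_i sinα_i, with Δl_i = b_i / cosα_i.
Slice 1: Δl = 1.5/cos(-2.0°) = 1.501 m; N'_1 = 16·cos(-2.0°) = 16.0; c'Δl = 22.81; W sinα = -0.6
Slice 2: Δl = 2.3/cos15.2° = 2.383 m; N'_2 = 68·cos15.2° = 65.6; c'Δl = 36.23; W sinα = 17.8
Slice 3: Δl = 1.3/cos32.9° = 1.548 m; N'_3 = 46·cos32.9° = 38.6; c'Δl = 23.53; W sinα = 25.0
Slice 4: Δl = 1.2/cos47.7° = 1.783 m; N'_4 = 19·cos47.7° = 12.8; c'Δl = 27.10; W sinα = 14.1
Σc'Δl = 109.7 kN/m; ΣN' = 133.0 kN/m; ΣW sinα = 56.3 kN/m
Resisting = 109.7 + 133.0·tan34.9° = 109.7 + 92.8 = 202.5 kN/m
FS = 202.5 / 56.3 = 3.596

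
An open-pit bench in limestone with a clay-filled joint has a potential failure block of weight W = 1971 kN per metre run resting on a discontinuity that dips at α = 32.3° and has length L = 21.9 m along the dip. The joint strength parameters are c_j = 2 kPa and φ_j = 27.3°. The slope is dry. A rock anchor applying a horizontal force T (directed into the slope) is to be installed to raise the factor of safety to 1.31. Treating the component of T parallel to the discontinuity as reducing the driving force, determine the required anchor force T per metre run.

T = 344 kN/m

Resolving forces along and normal to the sliding plane, with the horizontal anchor force T adding T·sinα to the effective normal force and T·cosα acting up the plane against the driving force:
FS = [c_jL + (W cosα + T sinα) tanφ_j] / [W sinα − T cosα]
Without the anchor: N' = 1666.0 kN/m, driving T_d = 1053.2 kN/m, resisting R = 2·21.9 + 1666.0·tan27.3° = 903.7 kN/m, FS = 0.86.
Setting FS = 1.31 and solving for T:
1.31·(1053.2 − T cos32.3°) = 903.7 + T sin32.3°·tan27.3°
T·(sin32.3°·tan27.3° + 1.31·cos32.3°) = 1.31·1053.2 − 903.7
T·(0.5344·0.5161 + 1.31·0.8453) = 1379.7 − 903.7 = 476.0
T·1.3831 = 476.0
T = 344.2 kN/m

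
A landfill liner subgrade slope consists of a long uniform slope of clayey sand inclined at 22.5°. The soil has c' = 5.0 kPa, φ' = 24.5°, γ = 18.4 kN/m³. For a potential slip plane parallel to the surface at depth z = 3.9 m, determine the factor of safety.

FS = 1.30

For an infinite slope with a slip plane parallel to the surface (no pore pressure): FS = [c' + γz cos²β tanφ'] / [γz sinβ cosβ].
γz = 18.4·3.9 = 71.76 kN/m²
Numerator = 5.0 + 71.76·cos²22.5°·tan24.5° = 5.0 + 71.76·0.8536·0.4557 = 32.914 kPa
Denominator = 71.76·sin22.5°·cos22.5° = 71.76·0.3827·0.9239 = 25.371 kPa
FS = 32.914 / 25.371 = 1.297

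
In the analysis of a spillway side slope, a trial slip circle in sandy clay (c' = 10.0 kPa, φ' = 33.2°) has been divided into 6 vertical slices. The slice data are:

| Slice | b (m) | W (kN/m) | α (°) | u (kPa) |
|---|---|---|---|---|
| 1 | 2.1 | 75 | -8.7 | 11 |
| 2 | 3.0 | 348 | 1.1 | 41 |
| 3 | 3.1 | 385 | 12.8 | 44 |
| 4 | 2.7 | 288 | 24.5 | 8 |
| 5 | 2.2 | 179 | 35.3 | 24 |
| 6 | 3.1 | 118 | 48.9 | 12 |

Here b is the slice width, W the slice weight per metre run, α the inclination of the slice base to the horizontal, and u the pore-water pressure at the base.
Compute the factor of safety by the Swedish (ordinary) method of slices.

Ordinary method of slices: FS = Σ[c'·Δl_i + (W_i cosα_i − u_i·Δl_i)·tanφ'] / Σ W_i sinα_i, with Δl_i = b_i / cosα_i.
Slice 1: Δl = 2.1/cos(-8.7°) = 2.124 m; N'_1 = 75·cos(-8.7°) − 11·2.124 = 50.8; c'Δl = 21.24; W sinα = -11.3
Slice 2: Δl = 3.0/cos1.1° = 3.001 m; N'_2 = 348·cos1.1° − 41·3.001 = 224.9; c'Δl = 30.01; W sinα = 6.7
Slice 3: Δl = 3.1/cos12.8° = 3.179 m; N'_3 = 385·cos12.8° − 44·3.179 = 235.6; c'Δl = 31.79; W sinα = 85.3
Slice 4: Δl = 2.7/cos24.5° = 2.967 m; N'_4 = 288·cos24.5° − 8·2.967 = 238.3; c'Δl = 29.67; W sinα = 119.4
Slice 5: Δl = 2.2/cos35.3° = 2.696 m; N'_5 = 179·cos35.3° − 24·2.696 = 81.4; c'Δl = 26.96; W sinα = 103.4
Slice 6: Δl = 3.1/cos48.9° = 4.716 m; N'_6 = 118·cos48.9° − 12·4.716 = 21.0; c'Δl = 47.16; W sinα = 88.9
Σc'Δl = 186.8 kN/m; ΣN' = 851.9 kN/m; ΣW sinα = 392.4 kN/m
Resisting = 186.8 + 851.9·tan33.2° = 186.8 + 557.5 = 744.3 kN/m
FS = 744.3 / 392.4 = 1.897

FS = 1.90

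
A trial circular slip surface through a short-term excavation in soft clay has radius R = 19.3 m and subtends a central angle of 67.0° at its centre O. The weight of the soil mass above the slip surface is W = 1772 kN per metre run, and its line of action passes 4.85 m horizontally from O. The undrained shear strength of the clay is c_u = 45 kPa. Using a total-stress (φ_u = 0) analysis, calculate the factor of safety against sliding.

FS = 2.28

Taking moments about the centre O, the resisting moment is provided by the undrained shear strength acting along the arc:
Arc length L_a = R·θ = 19.3·(67.0°·π/180) = 19.3·1.1694 = 22.57 m
M_R = c_u·L_a·R = 45·22.57·19.3 = 19601.0 kN·m/m
M_D = W·d = 1772·4.85 = 8594.2 kN·m/m
FS = M_R / M_D = 19601.0 / 8594.2 = 2.281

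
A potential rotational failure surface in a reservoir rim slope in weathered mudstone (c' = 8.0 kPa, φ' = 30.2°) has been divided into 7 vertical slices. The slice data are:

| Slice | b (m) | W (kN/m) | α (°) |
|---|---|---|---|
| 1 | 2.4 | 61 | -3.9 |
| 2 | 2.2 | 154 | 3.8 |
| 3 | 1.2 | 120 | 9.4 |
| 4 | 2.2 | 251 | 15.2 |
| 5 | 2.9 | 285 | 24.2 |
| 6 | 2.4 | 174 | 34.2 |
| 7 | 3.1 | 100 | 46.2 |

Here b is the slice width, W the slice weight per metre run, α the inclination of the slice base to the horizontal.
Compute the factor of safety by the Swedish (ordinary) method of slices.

FS = 2.01

Ordinary method of slices: FS = Σ[c'·Δl_i + (W_i cosα_i)·tanφ'] / Σ W_i sinα_i, with Δl_i = b_i / cosα_i.
Slice 1: Δl = 2.4/cos(-3.9°) = 2.406 m; N'_1 = 61·cos(-3.9°) = 60.9; c'Δl = 19.24; W sinα = -4.1
Slice 2: Δl = 2.2/cos3.8° = 2.205 m; N'_2 = 154·cos3.8° = 153.7; c'Δl = 17.64; W sinα = 10.2
Slice 3: Δl = 1.2/cos9.4° = 1.216 m; N'_3 = 120·cos9.4° = 118.4; c'Δl = 9.73; W sinα = 19.6
Slice 4: Δl = 2.2/cos15.2° = 2.280 m; N'_4 = 251·cos15.2° = 242.2; c'Δl = 18.24; W sinα = 65.8
Slice 5: Δl = 2.9/cos24.2° = 3.179 m; N'_5 = 285·cos24.2° = 260.0; c'Δl = 25.44; W sinα = 116.8
Slice 6: Δl = 2.4/cos34.2° = 2.902 m; N'_6 = 174·cos34.2° = 143.9; c'Δl = 23.21; W sinα = 97.8
Slice 7: Δl = 3.1/cos46.2° = 4.479 m; N'_7 = 100·cos46.2° = 69.2; c'Δl = 35.83; W sinα = 72.2
Σc'Δl = 149.3 kN/m; ΣN' = 1048.2 kN/m; ΣW sinα = 378.3 kN/m
Resisting = 149.3 + 1048.2·tan30.2° = 149.3 + 610.1 = 759.4 kN/m
FS = 759.4 / 378.3 = 2.008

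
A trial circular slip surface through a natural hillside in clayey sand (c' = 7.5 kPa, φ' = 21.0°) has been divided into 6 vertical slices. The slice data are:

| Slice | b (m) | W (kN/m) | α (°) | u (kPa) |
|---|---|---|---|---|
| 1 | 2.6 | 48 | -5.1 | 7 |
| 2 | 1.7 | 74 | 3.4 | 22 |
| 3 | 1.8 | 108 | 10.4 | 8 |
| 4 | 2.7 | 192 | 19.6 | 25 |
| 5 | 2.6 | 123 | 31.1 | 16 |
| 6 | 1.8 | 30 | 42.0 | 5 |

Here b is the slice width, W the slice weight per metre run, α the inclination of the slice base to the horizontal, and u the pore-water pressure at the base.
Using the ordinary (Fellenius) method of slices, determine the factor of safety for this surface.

Ordinary method of slices: FS = Σ[c'·Δl_i + (W_i cosα_i − u_i·Δl_i)·tanφ'] / Σ W_i sinα_i, with Δl_i = b_i / cosα_i.
Slice 1: Δl = 2.6/cos(-5.1°) = 2.610 m; N'_1 = 48·cos(-5.1°) − 7·2.610 = 29.5; c'Δl = 19.58; W sinα = -4.3
Slice 2: Δl = 1.7/cos3.4° = 1.703 m; N'_2 = 74·cos3.4° − 22·1.703 = 36.4; c'Δl = 12.77; W sinα = 4.4
Slice 3: Δl = 1.8/cos10.4° = 1.830 m; N'_3 = 108·cos10.4° − 8·1.830 = 91.6; c'Δl = 13.73; W sinα = 19.5
Slice 4: Δl = 2.7/cos19.6° = 2.866 m; N'_4 = 192·cos19.6° − 25·2.866 = 109.2; c'Δl = 21.50; W sinα = 64.4
Slice 5: Δl = 2.6/cos31.1° = 3.036 m; N'_5 = 123·cos31.1° − 16·3.036 = 56.7; c'Δl = 22.77; W sinα = 63.5
Slice 6: Δl = 1.8/cos42.0° = 2.422 m; N'_6 = 30·cos42.0° − 5·2.422 = 10.2; c'Δl = 18.17; W sinα = 20.1
Σc'Δl = 108.5 kN/m; ΣN' = 333.7 kN/m; ΣW sinα = 167.6 kN/m
Resisting = 108.5 + 333.7·tan21.0° = 108.5 + 128.1 = 236.6 kN/m
FS = 236.6 / 167.6 = 1.411

FS = 1.41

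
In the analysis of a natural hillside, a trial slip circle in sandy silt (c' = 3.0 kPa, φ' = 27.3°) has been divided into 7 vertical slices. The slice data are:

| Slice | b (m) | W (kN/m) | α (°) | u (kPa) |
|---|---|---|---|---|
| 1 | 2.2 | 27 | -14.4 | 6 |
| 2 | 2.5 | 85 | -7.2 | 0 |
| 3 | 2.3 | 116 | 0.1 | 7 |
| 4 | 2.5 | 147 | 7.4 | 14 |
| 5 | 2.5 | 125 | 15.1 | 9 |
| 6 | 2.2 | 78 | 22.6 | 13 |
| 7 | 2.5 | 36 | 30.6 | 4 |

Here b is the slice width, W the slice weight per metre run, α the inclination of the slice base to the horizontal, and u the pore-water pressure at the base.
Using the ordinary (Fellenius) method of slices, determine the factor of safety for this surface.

FS = 3.54

Ordinary method of slices: FS = Σ[c'·Δl_i + (W_i cosα_i − u_i·Δl_i)·tanφ'] / Σ W_i sinα_i, with Δl_i = b_i / cosα_i.
Slice 1: Δl = 2.2/cos(-14.4°) = 2.271 m; N'_1 = 27·cos(-14.4°) − 6·2.271 = 12.5; c'Δl = 6.81; W sinα = -6.7
Slice 2: Δl = 2.5/cos(-7.2°) = 2.520 m; N'_2 = 85·cos(-7.2°) − 0·2.520 = 84.3; c'Δl = 7.56; W sinα = -10.7
Slice 3: Δl = 2.3/cos0.1° = 2.300 m; N'_3 = 116·cos0.1° − 7·2.300 = 99.9; c'Δl = 6.90; W sinα = 0.2
Slice 4: Δl = 2.5/cos7.4° = 2.521 m; N'_4 = 147·cos7.4° − 14·2.521 = 110.5; c'Δl = 7.56; W sinα = 18.9
Slice 5: Δl = 2.5/cos15.1° = 2.589 m; N'_5 = 125·cos15.1° − 9·2.589 = 97.4; c'Δl = 7.77; W sinα = 32.6
Slice 6: Δl = 2.2/cos22.6° = 2.383 m; N'_6 = 78·cos22.6° − 13·2.383 = 41.0; c'Δl = 7.15; W sinα = 30.0
Slice 7: Δl = 2.5/cos30.6° = 2.904 m; N'_7 = 36·cos30.6° − 4·2.904 = 19.4; c'Δl = 8.71; W sinα = 18.3
Σc'Δl = 52.5 kN/m; ΣN' = 465.0 kN/m; ΣW sinα = 82.6 kN/m
Resisting = 52.5 + 465.0·tan27.3° = 52.5 + 240.0 = 292.5 kN/m
FS = 292.5 / 82.6 = 3.540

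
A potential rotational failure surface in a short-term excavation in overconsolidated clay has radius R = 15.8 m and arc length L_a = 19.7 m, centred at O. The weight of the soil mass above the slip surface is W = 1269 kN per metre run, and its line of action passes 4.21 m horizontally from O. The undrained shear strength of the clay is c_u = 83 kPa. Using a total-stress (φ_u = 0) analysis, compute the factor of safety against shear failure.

FS = 4.84

Taking moments about the centre O, the resisting moment is provided by the undrained shear strength acting along the arc:
M_R = c_u·L_a·R = 83·19.70·15.8 = 25834.6 kN·m/m
M_D = W·d = 1269·4.21 = 5342.5 kN·m/m
FS = M_R / M_D = 25834.6 / 5342.5 = 4.836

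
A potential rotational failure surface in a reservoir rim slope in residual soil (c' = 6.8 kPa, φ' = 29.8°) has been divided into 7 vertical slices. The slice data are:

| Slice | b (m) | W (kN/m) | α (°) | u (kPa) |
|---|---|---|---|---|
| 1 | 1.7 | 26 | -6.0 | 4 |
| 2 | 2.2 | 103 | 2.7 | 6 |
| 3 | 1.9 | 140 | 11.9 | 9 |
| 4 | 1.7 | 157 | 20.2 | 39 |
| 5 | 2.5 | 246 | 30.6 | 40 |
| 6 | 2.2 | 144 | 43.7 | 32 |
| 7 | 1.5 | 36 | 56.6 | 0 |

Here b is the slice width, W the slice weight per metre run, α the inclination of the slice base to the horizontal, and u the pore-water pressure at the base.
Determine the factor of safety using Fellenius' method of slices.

Ordinary method of slices: FS = Σ[c'·Δl_i + (W_i cosα_i − u_i·Δl_i)·tanφ'] / Σ W_i sinα_i, with Δl_i = b_i / cosα_i.
Slice 1: Δl = 1.7/cos(-6.0°) = 1.709 m; N'_1 = 26·cos(-6.0°) − 4·1.709 = 19.0; c'Δl = 11.62; W sinα = -2.7
Slice 2: Δl = 2.2/cos2.7° = 2.202 m; N'_2 = 103·cos2.7° − 6·2.202 = 89.7; c'Δl = 14.98; W sinα = 4.9
Slice 3: Δl = 1.9/cos11.9° = 1.942 m; N'_3 = 140·cos11.9° − 9·1.942 = 119.5; c'Δl = 13.20; W sinα = 28.9
Slice 4: Δl = 1.7/cos20.2° = 1.811 m; N'_4 = 157·cos20.2° − 39·1.811 = 76.7; c'Δl = 12.32; W sinα = 54.2
Slice 5: Δl = 2.5/cos30.6° = 2.904 m; N'_5 = 246·cos30.6° − 40·2.904 = 95.6; c'Δl = 19.75; W sinα = 125.2
Slice 6: Δl = 2.2/cos43.7° = 3.043 m; N'_6 = 144·cos43.7° − 32·3.043 = 6.7; c'Δl = 20.69; W sinα = 99.5
Slice 7: Δl = 1.5/cos56.6° = 2.725 m; N'_7 = 36·cos56.6° − 0·2.725 = 19.8; c'Δl = 18.53; W sinα = 30.1
Σc'Δl = 111.1 kN/m; ΣN' = 427.0 kN/m; ΣW sinα = 340.0 kN/m
Resisting = 111.1 + 427.0·tan29.8° = 111.1 + 244.6 = 355.6 kN/m
FS = 355.6 / 340.0 = 1.046

FS = 1.05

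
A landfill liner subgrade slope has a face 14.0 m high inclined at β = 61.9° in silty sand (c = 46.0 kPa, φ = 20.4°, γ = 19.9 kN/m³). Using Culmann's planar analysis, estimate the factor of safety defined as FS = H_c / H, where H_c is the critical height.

FS = 2.18

H_c = (4c/γ) · sinβ cosφ / [1 − cos(β − φ)]
    = (4·46.0/19.9) · sin61.9°·cos20.4° / [1 − cos41.5°]
    = 9.246 · 0.8268 / 0.2510 = 30.45 m
FS = H_c / H = 30.45 / 14.0 = 2.175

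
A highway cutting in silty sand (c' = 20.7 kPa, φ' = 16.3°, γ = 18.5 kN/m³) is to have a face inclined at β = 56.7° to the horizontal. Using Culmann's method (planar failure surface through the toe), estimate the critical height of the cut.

Culmann's analysis gives the critical failure plane at α_cr = (β + φ')/2 = (56.7 + 16.3)/2 = 36.5°, and the critical height
H_c = (4c'/γ) · sinβ cosφ' / [1 − cos(β − φ')]
    = (4·20.7/18.5) · sin56.7°·cos16.3° / [1 − cos(40.4°)]
    = 4.476 · 0.8358·0.9598 / [1 − 0.7615]
    = 4.476 · 0.8022 / 0.2385
    = 15.06 m

H_c = 15.06 m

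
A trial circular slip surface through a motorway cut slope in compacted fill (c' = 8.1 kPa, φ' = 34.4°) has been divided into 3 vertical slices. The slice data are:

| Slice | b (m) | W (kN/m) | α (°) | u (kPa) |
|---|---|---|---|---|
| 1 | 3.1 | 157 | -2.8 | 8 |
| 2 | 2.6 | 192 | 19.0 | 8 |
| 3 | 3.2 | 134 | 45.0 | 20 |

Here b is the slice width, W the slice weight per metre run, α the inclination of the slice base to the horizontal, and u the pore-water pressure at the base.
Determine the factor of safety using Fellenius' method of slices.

Ordinary method of slices: FS = Σ[c'·Δl_i + (W_i cosα_i − u_i·Δl_i)·tanφ'] / Σ W_i sinα_i, with Δl_i = b_i / cosα_i.
Slice 1: Δl = 3.1/cos(-2.8°) = 3.104 m; N'_1 = 157·cos(-2.8°) − 8·3.104 = 132.0; c'Δl = 25.14; W sinα = -7.7
Slice 2: Δl = 2.6/cos19.0° = 2.750 m; N'_2 = 192·cos19.0° − 8·2.750 = 159.5; c'Δl = 22.27; W sinα = 62.5
Slice 3: Δl = 3.2/cos45.0° = 4.525 m; N'_3 = 134·cos45.0° − 20·4.525 = 4.2; c'Δl = 36.66; W sinα = 94.8
Σc'Δl = 84.1 kN/m; ΣN' = 295.8 kN/m; ΣW sinα = 149.6 kN/m
Resisting = 84.1 + 295.8·tan34.4° = 84.1 + 202.5 = 286.6 kN/m
FS = 286.6 / 149.6 = 1.916

FS = 1.92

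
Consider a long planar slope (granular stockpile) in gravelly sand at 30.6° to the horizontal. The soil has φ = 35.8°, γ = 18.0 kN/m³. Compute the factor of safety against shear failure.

For a dry cohesionless infinite slope the factor of safety is FS = tanφ / tanβ.
FS = tan35.8° / tan30.6° = 0.7212 / 0.5914 = 1.220

FS = 1.22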